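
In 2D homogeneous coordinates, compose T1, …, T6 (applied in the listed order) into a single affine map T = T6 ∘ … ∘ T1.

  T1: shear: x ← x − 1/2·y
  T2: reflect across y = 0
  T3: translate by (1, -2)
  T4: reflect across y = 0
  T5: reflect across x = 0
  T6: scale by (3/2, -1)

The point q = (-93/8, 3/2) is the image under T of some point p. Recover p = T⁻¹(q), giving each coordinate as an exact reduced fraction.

p = (5, -7/2)

T1 = [1 -1/2 0; 0 1 0; 0 0 1]
T2·T1 = [1 -1/2 0; 0 -1 0; 0 0 1]
T3·…·T1 = [1 -1/2 1; 0 -1 -2; 0 0 1]
T4·…·T1 = [1 -1/2 1; 0 1 2; 0 0 1]
T5·…·T1 = [-1 1/2 -1; 0 1 2; 0 0 1]
T6·…·T1 = [-3/2 3/4 -3/2; 0 -1 -2; 0 0 1]
det M = 3/2; M⁻¹ = [-2/3 -1/2 -2; 0 -1 -2; 0 0 1]
M⁻¹ · (-93/8, 3/2)ᵀ = (5, -7/2)ᵀ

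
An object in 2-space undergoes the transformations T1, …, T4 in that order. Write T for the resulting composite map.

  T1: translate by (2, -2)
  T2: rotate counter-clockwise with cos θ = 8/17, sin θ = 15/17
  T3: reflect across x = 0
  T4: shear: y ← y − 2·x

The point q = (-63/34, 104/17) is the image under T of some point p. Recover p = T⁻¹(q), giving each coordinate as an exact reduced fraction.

T1 = [1 0 2; 0 1 -2; 0 0 1]
T2·T1 = [8/17 -15/17 46/17; 15/17 8/17 14/17; 0 0 1]
T3·…·T1 = [-8/17 15/17 -46/17; 15/17 8/17 14/17; 0 0 1]
T4·…·T1 = [-8/17 15/17 -46/17; 31/17 -22/17 106/17; 0 0 1]
det M = -1; M⁻¹ = [22/17 15/17 -2; 31/17 8/17 2; 0 0 1]
M⁻¹ · (-63/34, 104/17)ᵀ = (1, 3/2)ᵀ

p = (1, 3/2)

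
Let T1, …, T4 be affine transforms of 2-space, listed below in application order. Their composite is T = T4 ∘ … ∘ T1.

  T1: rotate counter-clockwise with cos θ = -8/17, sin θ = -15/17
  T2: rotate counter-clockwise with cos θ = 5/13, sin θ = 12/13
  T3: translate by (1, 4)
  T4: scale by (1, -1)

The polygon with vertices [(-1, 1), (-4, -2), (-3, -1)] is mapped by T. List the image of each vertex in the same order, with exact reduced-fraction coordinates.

T1 rotate counter-clockwise with cos θ = -8/17, sin θ = -15/17: (-1, 1) → (23/17, 7/17); (-4, -2) → (2/17, 76/17); (-3, -1) → (9/17, 53/17)
T2 rotate counter-clockwise with cos θ = 5/13, sin θ = 12/13: (23/17, 7/17) → (31/221, 311/221); (2/17, 76/17) → (-902/221, 404/221); (9/17, 53/17) → (-591/221, 373/221)
T3 translate by (1, 4): (31/221, 311/221) → (252/221, 1195/221); (-902/221, 404/221) → (-681/221, 1288/221); (-591/221, 373/221) → (-370/221, 1257/221)
T4 scale by (1, -1): (252/221, 1195/221) → (252/221, -1195/221); (-681/221, 1288/221) → (-681/221, -1288/221); (-370/221, 1257/221) → (-370/221, -1257/221)

image vertices: (252/221, -1195/221), (-681/221, -1288/221), (-370/221, -1257/221)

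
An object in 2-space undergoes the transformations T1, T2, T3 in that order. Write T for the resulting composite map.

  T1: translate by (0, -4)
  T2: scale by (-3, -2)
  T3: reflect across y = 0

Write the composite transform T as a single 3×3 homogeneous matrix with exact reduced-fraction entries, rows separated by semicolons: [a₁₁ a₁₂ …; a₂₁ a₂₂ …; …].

T = [-3 0 0; 0 2 -8; 0 0 1]

T1 = [1 0 0; 0 1 -4; 0 0 1]
T2·T1 = [-3 0 0; 0 -2 8; 0 0 1]
T3·…·T1 = [-3 0 0; 0 2 -8; 0 0 1]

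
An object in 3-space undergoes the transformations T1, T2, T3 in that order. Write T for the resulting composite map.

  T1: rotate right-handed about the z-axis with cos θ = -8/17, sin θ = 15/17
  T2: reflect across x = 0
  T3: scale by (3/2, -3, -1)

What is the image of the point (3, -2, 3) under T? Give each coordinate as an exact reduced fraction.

T(p) = (-9/17, -183/17, -3)

T1 rotate right-handed about the z-axis with cos θ = -8/17, sin θ = 15/17: (3, -2, 3) → (6/17, 61/17, 3)
T2 reflect across x = 0: (6/17, 61/17, 3) → (-6/17, 61/17, 3)
T3 scale by (3/2, -3, -1): (-6/17, 61/17, 3) → (-9/17, -183/17, -3)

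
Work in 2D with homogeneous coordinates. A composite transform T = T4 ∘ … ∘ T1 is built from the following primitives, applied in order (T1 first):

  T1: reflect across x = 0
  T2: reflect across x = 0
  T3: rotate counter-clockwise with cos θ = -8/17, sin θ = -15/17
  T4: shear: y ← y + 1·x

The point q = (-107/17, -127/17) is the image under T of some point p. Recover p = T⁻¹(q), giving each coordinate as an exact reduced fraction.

p = (4, -5)

T1 = [-1 0 0; 0 1 0; 0 0 1]
T2·T1 = [1 0 0; 0 1 0; 0 0 1]
T3·…·T1 = [-8/17 15/17 0; -15/17 -8/17 0; 0 0 1]
T4·…·T1 = [-8/17 15/17 0; -23/17 7/17 0; 0 0 1]
det M = 1; M⁻¹ = [7/17 -15/17 0; 23/17 -8/17 0; 0 0 1]
M⁻¹ · (-107/17, -127/17)ᵀ = (4, -5)ᵀ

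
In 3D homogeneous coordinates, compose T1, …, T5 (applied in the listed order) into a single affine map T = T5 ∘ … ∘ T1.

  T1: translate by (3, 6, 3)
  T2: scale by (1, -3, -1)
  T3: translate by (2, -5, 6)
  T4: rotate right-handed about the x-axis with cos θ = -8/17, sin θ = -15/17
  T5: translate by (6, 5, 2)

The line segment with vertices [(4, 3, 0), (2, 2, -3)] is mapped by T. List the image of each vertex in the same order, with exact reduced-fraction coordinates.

image vertices: (15, 386/17, 490/17), (13, 407/17, 421/17)

T1 translate by (3, 6, 3): (4, 3, 0) → (7, 9, 3); (2, 2, -3) → (5, 8, 0)
T2 scale by (1, -3, -1): (7, 9, 3) → (7, -27, -3); (5, 8, 0) → (5, -24, 0)
T3 translate by (2, -5, 6): (7, -27, -3) → (9, -32, 3); (5, -24, 0) → (7, -29, 6)
T4 rotate right-handed about the x-axis with cos θ = -8/17, sin θ = -15/17: (9, -32, 3) → (9, 301/17, 456/17); (7, -29, 6) → (7, 322/17, 387/17)
T5 translate by (6, 5, 2): (9, 301/17, 456/17) → (15, 386/17, 490/17); (7, 322/17, 387/17) → (13, 407/17, 421/17)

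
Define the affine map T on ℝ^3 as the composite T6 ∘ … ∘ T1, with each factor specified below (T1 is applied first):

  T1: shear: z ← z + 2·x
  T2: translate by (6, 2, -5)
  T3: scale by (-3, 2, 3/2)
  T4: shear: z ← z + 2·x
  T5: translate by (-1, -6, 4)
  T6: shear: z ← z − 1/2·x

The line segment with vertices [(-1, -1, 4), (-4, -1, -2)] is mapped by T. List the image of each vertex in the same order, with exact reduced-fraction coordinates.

T1 shear: z ← z + 2·x: (-1, -1, 4) → (-1, -1, 2); (-4, -1, -2) → (-4, -1, -10)
T2 translate by (6, 2, -5): (-1, -1, 2) → (5, 1, -3); (-4, -1, -10) → (2, 1, -15)
T3 scale by (-3, 2, 3/2): (5, 1, -3) → (-15, 2, -9/2); (2, 1, -15) → (-6, 2, -45/2)
T4 shear: z ← z + 2·x: (-15, 2, -9/2) → (-15, 2, -69/2); (-6, 2, -45/2) → (-6, 2, -69/2)
T5 translate by (-1, -6, 4): (-15, 2, -69/2) → (-16, -4, -61/2); (-6, 2, -69/2) → (-7, -4, -61/2)
T6 shear: z ← z − 1/2·x: (-16, -4, -61/2) → (-16, -4, -45/2); (-7, -4, -61/2) → (-7, -4, -27)

image vertices: (-16, -4, -45/2), (-7, -4, -27)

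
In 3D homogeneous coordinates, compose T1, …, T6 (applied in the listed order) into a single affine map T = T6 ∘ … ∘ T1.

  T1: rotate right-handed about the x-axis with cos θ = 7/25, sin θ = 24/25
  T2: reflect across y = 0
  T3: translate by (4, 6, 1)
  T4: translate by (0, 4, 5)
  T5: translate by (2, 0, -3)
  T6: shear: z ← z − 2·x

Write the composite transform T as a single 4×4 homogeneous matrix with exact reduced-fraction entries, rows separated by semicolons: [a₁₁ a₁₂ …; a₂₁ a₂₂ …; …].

T = [1 0 0 6; 0 -7/25 24/25 10; -2 24/25 7/25 -9; 0 0 0 1]

T1 = [1 0 0 0; 0 7/25 -24/25 0; 0 24/25 7/25 0; 0 0 0 1]
T2·T1 = [1 0 0 0; 0 -7/25 24/25 0; 0 24/25 7/25 0; 0 0 0 1]
T3·…·T1 = [1 0 0 4; 0 -7/25 24/25 6; 0 24/25 7/25 1; 0 0 0 1]
T4·…·T1 = [1 0 0 4; 0 -7/25 24/25 10; 0 24/25 7/25 6; 0 0 0 1]
T5·…·T1 = [1 0 0 6; 0 -7/25 24/25 10; 0 24/25 7/25 3; 0 0 0 1]
T6·…·T1 = [1 0 0 6; 0 -7/25 24/25 10; -2 24/25 7/25 -9; 0 0 0 1]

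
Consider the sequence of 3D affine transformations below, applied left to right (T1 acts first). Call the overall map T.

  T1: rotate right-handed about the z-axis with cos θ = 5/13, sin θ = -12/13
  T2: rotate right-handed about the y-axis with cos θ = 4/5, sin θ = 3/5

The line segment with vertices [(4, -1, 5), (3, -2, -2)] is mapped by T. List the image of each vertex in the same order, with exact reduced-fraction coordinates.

image vertices: (227/65, -53/13, 236/65), (-114/65, -46/13, -77/65)

T1 rotate right-handed about the z-axis with cos θ = 5/13, sin θ = -12/13: (4, -1, 5) → (8/13, -53/13, 5); (3, -2, -2) → (-9/13, -46/13, -2)
T2 rotate right-handed about the y-axis with cos θ = 4/5, sin θ = 3/5: (8/13, -53/13, 5) → (227/65, -53/13, 236/65); (-9/13, -46/13, -2) → (-114/65, -46/13, -77/65)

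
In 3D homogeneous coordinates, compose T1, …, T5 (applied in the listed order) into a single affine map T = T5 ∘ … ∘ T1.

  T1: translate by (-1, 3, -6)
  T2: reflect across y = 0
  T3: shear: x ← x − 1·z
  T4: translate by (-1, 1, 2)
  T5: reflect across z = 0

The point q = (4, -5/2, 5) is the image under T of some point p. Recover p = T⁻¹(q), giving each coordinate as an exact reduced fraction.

T1 = [1 0 0 -1; 0 1 0 3; 0 0 1 -6; 0 0 0 1]
T2·T1 = [1 0 0 -1; 0 -1 0 -3; 0 0 1 -6; 0 0 0 1]
T3·…·T1 = [1 0 -1 5; 0 -1 0 -3; 0 0 1 -6; 0 0 0 1]
T4·…·T1 = [1 0 -1 4; 0 -1 0 -2; 0 0 1 -4; 0 0 0 1]
T5·…·T1 = [1 0 -1 4; 0 -1 0 -2; 0 0 -1 4; 0 0 0 1]
det M = 1; M⁻¹ = [1 0 -1 0; 0 -1 0 -2; 0 0 -1 4; 0 0 0 1]
M⁻¹ · (4, -5/2, 5)ᵀ = (-1, 1/2, -1)ᵀ

p = (-1, 1/2, -1)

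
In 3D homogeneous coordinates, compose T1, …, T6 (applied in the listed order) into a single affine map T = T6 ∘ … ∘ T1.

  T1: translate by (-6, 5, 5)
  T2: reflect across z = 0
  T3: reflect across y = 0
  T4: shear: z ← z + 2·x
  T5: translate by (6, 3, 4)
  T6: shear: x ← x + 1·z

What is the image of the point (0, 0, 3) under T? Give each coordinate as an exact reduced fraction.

T1 translate by (-6, 5, 5): (0, 0, 3) → (-6, 5, 8)
T2 reflect across z = 0: (-6, 5, 8) → (-6, 5, -8)
T3 reflect across y = 0: (-6, 5, -8) → (-6, -5, -8)
T4 shear: z ← z + 2·x: (-6, -5, -8) → (-6, -5, -20)
T5 translate by (6, 3, 4): (-6, -5, -20) → (0, -2, -16)
T6 shear: x ← x + 1·z: (0, -2, -16) → (-16, -2, -16)

T(p) = (-16, -2, -16)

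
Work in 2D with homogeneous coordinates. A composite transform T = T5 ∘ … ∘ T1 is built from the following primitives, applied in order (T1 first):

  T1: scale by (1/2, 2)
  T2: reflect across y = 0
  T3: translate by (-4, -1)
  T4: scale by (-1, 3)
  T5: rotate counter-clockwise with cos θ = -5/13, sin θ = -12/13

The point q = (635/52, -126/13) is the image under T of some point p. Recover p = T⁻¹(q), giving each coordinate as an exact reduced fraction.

p = (-1/2, -3)

T1 = [1/2 0 0; 0 2 0; 0 0 1]
T2·T1 = [1/2 0 0; 0 -2 0; 0 0 1]
T3·…·T1 = [1/2 0 -4; 0 -2 -1; 0 0 1]
T4·…·T1 = [-1/2 0 4; 0 -6 -3; 0 0 1]
T5·…·T1 = [5/26 -72/13 -56/13; 6/13 30/13 -33/13; 0 0 1]
det M = 3; M⁻¹ = [10/13 24/13 8; -2/13 5/78 -1/2; 0 0 1]
M⁻¹ · (635/52, -126/13)ᵀ = (-1/2, -3)ᵀ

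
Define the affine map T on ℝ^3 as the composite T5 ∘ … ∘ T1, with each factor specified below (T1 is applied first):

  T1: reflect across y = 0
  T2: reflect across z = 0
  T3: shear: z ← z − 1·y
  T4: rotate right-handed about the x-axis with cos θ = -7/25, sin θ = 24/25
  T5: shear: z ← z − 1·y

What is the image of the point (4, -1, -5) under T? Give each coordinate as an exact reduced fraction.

T1 reflect across y = 0: (4, -1, -5) → (4, 1, -5)
T2 reflect across z = 0: (4, 1, -5) → (4, 1, 5)
T3 shear: z ← z − 1·y: (4, 1, 5) → (4, 1, 4)
T4 rotate right-handed about the x-axis with cos θ = -7/25, sin θ = 24/25: (4, 1, 4) → (4, -103/25, -4/25)
T5 shear: z ← z − 1·y: (4, -103/25, -4/25) → (4, -103/25, 99/25)

T(p) = (4, -103/25, 99/25)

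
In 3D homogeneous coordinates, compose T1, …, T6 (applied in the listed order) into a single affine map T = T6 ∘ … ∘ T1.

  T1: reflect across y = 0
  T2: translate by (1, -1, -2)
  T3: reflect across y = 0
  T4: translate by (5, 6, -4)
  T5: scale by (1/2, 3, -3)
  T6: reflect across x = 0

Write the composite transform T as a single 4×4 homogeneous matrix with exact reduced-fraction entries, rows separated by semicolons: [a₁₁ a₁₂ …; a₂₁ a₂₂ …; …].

T = [-1/2 0 0 -3; 0 3 0 21; 0 0 -3 18; 0 0 0 1]

T1 = [1 0 0 0; 0 -1 0 0; 0 0 1 0; 0 0 0 1]
T2·T1 = [1 0 0 1; 0 -1 0 -1; 0 0 1 -2; 0 0 0 1]
T3·…·T1 = [1 0 0 1; 0 1 0 1; 0 0 1 -2; 0 0 0 1]
T4·…·T1 = [1 0 0 6; 0 1 0 7; 0 0 1 -6; 0 0 0 1]
T5·…·T1 = [1/2 0 0 3; 0 3 0 21; 0 0 -3 18; 0 0 0 1]
T6·…·T1 = [-1/2 0 0 -3; 0 3 0 21; 0 0 -3 18; 0 0 0 1]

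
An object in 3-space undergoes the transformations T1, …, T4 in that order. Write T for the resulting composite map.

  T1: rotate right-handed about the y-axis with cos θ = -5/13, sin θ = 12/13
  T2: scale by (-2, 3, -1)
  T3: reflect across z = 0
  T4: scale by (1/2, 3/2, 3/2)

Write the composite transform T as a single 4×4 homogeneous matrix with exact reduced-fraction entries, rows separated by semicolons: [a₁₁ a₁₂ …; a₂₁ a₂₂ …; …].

T1 = [-5/13 0 12/13 0; 0 1 0 0; -12/13 0 -5/13 0; 0 0 0 1]
T2·T1 = [10/13 0 -24/13 0; 0 3 0 0; 12/13 0 5/13 0; 0 0 0 1]
T3·…·T1 = [10/13 0 -24/13 0; 0 3 0 0; -12/13 0 -5/13 0; 0 0 0 1]
T4·…·T1 = [5/13 0 -12/13 0; 0 9/2 0 0; -18/13 0 -15/26 0; 0 0 0 1]

T = [5/13 0 -12/13 0; 0 9/2 0 0; -18/13 0 -15/26 0; 0 0 0 1]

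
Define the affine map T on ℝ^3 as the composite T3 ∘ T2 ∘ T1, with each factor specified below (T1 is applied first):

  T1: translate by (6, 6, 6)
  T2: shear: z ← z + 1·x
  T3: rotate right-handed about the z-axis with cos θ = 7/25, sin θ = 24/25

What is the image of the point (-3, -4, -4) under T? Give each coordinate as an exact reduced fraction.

T(p) = (-27/25, 86/25, 5)

T1 translate by (6, 6, 6): (-3, -4, -4) → (3, 2, 2)
T2 shear: z ← z + 1·x: (3, 2, 2) → (3, 2, 5)
T3 rotate right-handed about the z-axis with cos θ = 7/25, sin θ = 24/25: (3, 2, 5) → (-27/25, 86/25, 5)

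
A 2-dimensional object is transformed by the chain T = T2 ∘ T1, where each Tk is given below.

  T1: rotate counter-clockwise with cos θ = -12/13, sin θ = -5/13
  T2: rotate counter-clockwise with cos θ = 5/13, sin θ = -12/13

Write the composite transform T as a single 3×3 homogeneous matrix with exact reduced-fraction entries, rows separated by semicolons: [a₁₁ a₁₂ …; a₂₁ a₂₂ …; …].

T = [-120/169 -119/169 0; 119/169 -120/169 0; 0 0 1]

T1 = [-12/13 5/13 0; -5/13 -12/13 0; 0 0 1]
T2·T1 = [-120/169 -119/169 0; 119/169 -120/169 0; 0 0 1]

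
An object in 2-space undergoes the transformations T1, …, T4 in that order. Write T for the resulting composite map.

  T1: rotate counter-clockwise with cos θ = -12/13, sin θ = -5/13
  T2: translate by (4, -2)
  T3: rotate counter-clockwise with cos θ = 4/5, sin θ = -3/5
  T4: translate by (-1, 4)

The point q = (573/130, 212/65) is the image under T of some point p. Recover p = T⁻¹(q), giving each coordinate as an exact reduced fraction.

p = (-5/2, -4)

T1 = [-12/13 5/13 0; -5/13 -12/13 0; 0 0 1]
T2·T1 = [-12/13 5/13 4; -5/13 -12/13 -2; 0 0 1]
T3·…·T1 = [-63/65 -16/65 2; 16/65 -63/65 -4; 0 0 1]
T4·…·T1 = [-63/65 -16/65 1; 16/65 -63/65 0; 0 0 1]
det M = 1; M⁻¹ = [-63/65 16/65 63/65; -16/65 -63/65 16/65; 0 0 1]
M⁻¹ · (573/130, 212/65)ᵀ = (-5/2, -4)ᵀ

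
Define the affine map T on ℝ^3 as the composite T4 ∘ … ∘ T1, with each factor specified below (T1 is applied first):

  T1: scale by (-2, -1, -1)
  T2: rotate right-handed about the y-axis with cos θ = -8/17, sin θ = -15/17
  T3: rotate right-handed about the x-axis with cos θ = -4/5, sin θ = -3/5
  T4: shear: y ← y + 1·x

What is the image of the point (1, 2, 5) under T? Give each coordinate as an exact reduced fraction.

T1 scale by (-2, -1, -1): (1, 2, 5) → (-2, -2, -5)
T2 rotate right-handed about the y-axis with cos θ = -8/17, sin θ = -15/17: (-2, -2, -5) → (91/17, -2, 10/17)
T3 rotate right-handed about the x-axis with cos θ = -4/5, sin θ = -3/5: (91/17, -2, 10/17) → (91/17, 166/85, 62/85)
T4 shear: y ← y + 1·x: (91/17, 166/85, 62/85) → (91/17, 621/85, 62/85)

T(p) = (91/17, 621/85, 62/85)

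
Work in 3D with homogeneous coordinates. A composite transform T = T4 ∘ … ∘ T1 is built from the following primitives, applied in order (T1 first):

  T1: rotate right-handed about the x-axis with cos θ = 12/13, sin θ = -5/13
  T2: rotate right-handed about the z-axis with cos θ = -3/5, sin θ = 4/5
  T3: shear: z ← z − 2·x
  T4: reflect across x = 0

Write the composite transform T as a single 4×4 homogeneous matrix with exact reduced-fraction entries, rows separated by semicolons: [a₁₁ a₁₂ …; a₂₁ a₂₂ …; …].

T = [3/5 48/65 4/13 0; 4/5 -36/65 -3/13 0; 6/5 71/65 20/13 0; 0 0 0 1]

T1 = [1 0 0 0; 0 12/13 5/13 0; 0 -5/13 12/13 0; 0 0 0 1]
T2·T1 = [-3/5 -48/65 -4/13 0; 4/5 -36/65 -3/13 0; 0 -5/13 12/13 0; 0 0 0 1]
T3·…·T1 = [-3/5 -48/65 -4/13 0; 4/5 -36/65 -3/13 0; 6/5 71/65 20/13 0; 0 0 0 1]
T4·…·T1 = [3/5 48/65 4/13 0; 4/5 -36/65 -3/13 0; 6/5 71/65 20/13 0; 0 0 0 1]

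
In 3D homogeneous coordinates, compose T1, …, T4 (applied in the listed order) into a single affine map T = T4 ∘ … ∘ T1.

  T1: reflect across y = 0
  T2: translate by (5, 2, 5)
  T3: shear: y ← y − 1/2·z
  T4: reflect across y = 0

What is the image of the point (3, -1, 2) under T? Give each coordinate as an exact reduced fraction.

T1 reflect across y = 0: (3, -1, 2) → (3, 1, 2)
T2 translate by (5, 2, 5): (3, 1, 2) → (8, 3, 7)
T3 shear: y ← y − 1/2·z: (8, 3, 7) → (8, -1/2, 7)
T4 reflect across y = 0: (8, -1/2, 7) → (8, 1/2, 7)

T(p) = (8, 1/2, 7)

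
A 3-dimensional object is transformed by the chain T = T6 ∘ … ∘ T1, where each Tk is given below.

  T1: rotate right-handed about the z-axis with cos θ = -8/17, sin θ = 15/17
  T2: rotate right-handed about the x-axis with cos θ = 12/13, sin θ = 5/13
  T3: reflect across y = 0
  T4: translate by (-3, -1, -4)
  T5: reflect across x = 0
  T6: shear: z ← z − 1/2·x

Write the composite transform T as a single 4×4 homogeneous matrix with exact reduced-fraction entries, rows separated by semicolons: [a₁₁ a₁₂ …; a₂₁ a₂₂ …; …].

T = [8/17 15/17 0 3; -180/221 96/221 5/13 -1; 23/221 -275/442 12/13 -11/2; 0 0 0 1]

T1 = [-8/17 -15/17 0 0; 15/17 -8/17 0 0; 0 0 1 0; 0 0 0 1]
T2·T1 = [-8/17 -15/17 0 0; 180/221 -96/221 -5/13 0; 75/221 -40/221 12/13 0; 0 0 0 1]
T3·…·T1 = [-8/17 -15/17 0 0; -180/221 96/221 5/13 0; 75/221 -40/221 12/13 0; 0 0 0 1]
T4·…·T1 = [-8/17 -15/17 0 -3; -180/221 96/221 5/13 -1; 75/221 -40/221 12/13 -4; 0 0 0 1]
T5·…·T1 = [8/17 15/17 0 3; -180/221 96/221 5/13 -1; 75/221 -40/221 12/13 -4; 0 0 0 1]
T6·…·T1 = [8/17 15/17 0 3; -180/221 96/221 5/13 -1; 23/221 -275/442 12/13 -11/2; 0 0 0 1]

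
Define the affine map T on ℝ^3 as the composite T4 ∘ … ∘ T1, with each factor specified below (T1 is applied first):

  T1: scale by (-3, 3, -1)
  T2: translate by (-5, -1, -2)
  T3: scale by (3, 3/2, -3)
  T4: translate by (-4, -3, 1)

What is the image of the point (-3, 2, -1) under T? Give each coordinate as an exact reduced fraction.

T1 scale by (-3, 3, -1): (-3, 2, -1) → (9, 6, 1)
T2 translate by (-5, -1, -2): (9, 6, 1) → (4, 5, -1)
T3 scale by (3, 3/2, -3): (4, 5, -1) → (12, 15/2, 3)
T4 translate by (-4, -3, 1): (12, 15/2, 3) → (8, 9/2, 4)

T(p) = (8, 9/2, 4)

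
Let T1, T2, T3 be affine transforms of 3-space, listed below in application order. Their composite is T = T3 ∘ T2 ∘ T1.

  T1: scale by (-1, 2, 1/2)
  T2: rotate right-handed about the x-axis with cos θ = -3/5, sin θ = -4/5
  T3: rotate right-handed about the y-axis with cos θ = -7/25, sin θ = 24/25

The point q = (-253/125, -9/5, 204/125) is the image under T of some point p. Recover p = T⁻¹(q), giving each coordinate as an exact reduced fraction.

p = (1, 3/2, 0)

T1 = [-1 0 0 0; 0 2 0 0; 0 0 1/2 0; 0 0 0 1]
T2·T1 = [-1 0 0 0; 0 -6/5 2/5 0; 0 -8/5 -3/10 0; 0 0 0 1]
T3·…·T1 = [7/25 -192/125 -36/125 0; 0 -6/5 2/5 0; 24/25 56/125 21/250 0; 0 0 0 1]
det M = -1; M⁻¹ = [7/25 0 24/25 0; -48/125 -3/10 14/125 0; -144/125 8/5 42/125 0; 0 0 0 1]
M⁻¹ · (-253/125, -9/5, 204/125)ᵀ = (1, 3/2, 0)ᵀ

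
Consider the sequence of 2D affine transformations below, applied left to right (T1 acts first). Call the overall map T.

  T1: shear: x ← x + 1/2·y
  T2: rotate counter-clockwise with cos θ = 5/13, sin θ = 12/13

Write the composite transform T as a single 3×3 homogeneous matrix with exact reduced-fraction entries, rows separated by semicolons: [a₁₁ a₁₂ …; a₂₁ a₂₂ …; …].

T1 = [1 1/2 0; 0 1 0; 0 0 1]
T2·T1 = [5/13 -19/26 0; 12/13 11/13 0; 0 0 1]

T = [5/13 -19/26 0; 12/13 11/13 0; 0 0 1]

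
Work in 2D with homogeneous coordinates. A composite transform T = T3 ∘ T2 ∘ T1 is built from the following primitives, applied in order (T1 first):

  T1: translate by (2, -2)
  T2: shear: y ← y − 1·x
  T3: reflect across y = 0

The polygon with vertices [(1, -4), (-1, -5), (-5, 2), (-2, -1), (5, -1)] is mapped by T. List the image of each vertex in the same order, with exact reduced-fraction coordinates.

image vertices: (3, 9), (1, 8), (-3, -3), (0, 3), (7, 10)

T1 translate by (2, -2): (1, -4) → (3, -6); (-1, -5) → (1, -7); (-5, 2) → (-3, 0); (-2, -1) → (0, -3); (5, -1) → (7, -3)
T2 shear: y ← y − 1·x: (3, -6) → (3, -9); (1, -7) → (1, -8); (-3, 0) → (-3, 3); (0, -3) → (0, -3); (7, -3) → (7, -10)
T3 reflect across y = 0: (3, -9) → (3, 9); (1, -8) → (1, 8); (-3, 3) → (-3, -3); (0, -3) → (0, 3); (7, -10) → (7, 10)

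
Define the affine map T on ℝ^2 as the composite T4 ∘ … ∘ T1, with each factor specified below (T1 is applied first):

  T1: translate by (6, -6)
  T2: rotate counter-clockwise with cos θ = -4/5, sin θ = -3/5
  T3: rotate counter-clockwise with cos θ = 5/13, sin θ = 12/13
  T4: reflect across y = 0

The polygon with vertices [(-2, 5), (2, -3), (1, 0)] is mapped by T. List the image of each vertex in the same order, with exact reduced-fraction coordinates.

T1 translate by (6, -6): (-2, 5) → (4, -1); (2, -3) → (8, -9); (1, 0) → (7, -6)
T2 rotate counter-clockwise with cos θ = -4/5, sin θ = -3/5: (4, -1) → (-19/5, -8/5); (8, -9) → (-59/5, 12/5); (7, -6) → (-46/5, 3/5)
T3 rotate counter-clockwise with cos θ = 5/13, sin θ = 12/13: (-19/5, -8/5) → (1/65, -268/65); (-59/5, 12/5) → (-439/65, -648/65); (-46/5, 3/5) → (-266/65, -537/65)
T4 reflect across y = 0: (1/65, -268/65) → (1/65, 268/65); (-439/65, -648/65) → (-439/65, 648/65); (-266/65, -537/65) → (-266/65, 537/65)

image vertices: (1/65, 268/65), (-439/65, 648/65), (-266/65, 537/65)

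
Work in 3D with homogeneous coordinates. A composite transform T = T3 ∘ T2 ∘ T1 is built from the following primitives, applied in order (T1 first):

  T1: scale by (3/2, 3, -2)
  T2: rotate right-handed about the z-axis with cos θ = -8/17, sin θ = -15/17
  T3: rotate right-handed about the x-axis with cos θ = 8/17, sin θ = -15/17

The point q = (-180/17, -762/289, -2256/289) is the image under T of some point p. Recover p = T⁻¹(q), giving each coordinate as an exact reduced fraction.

p = (0, -4, 3)

T1 = [3/2 0 0 0; 0 3 0 0; 0 0 -2 0; 0 0 0 1]
T2·T1 = [-12/17 45/17 0 0; -45/34 -24/17 0 0; 0 0 -2 0; 0 0 0 1]
T3·…·T1 = [-12/17 45/17 0 0; -180/289 -192/289 -30/17 0; 675/578 360/289 -16/17 0; 0 0 0 1]
det M = -9; M⁻¹ = [-16/51 -80/289 150/289 0; 5/17 -64/867 40/289 0; 0 -15/34 -4/17 0; 0 0 0 1]
M⁻¹ · (-180/17, -762/289, -2256/289)ᵀ = (0, -4, 3)ᵀ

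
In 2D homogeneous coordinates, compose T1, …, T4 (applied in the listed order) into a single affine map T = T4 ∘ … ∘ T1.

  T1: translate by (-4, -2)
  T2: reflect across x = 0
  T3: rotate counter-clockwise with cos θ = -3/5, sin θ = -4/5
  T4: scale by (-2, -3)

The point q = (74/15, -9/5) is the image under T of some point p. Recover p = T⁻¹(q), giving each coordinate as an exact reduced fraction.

p = (3, -1/3)

T1 = [1 0 -4; 0 1 -2; 0 0 1]
T2·T1 = [-1 0 4; 0 1 -2; 0 0 1]
T3·…·T1 = [3/5 4/5 -4; 4/5 -3/5 -2; 0 0 1]
T4·…·T1 = [-6/5 -8/5 8; -12/5 9/5 6; 0 0 1]
det M = -6; M⁻¹ = [-3/10 -4/15 4; -2/5 1/5 2; 0 0 1]
M⁻¹ · (74/15, -9/5)ᵀ = (3, -1/3)ᵀ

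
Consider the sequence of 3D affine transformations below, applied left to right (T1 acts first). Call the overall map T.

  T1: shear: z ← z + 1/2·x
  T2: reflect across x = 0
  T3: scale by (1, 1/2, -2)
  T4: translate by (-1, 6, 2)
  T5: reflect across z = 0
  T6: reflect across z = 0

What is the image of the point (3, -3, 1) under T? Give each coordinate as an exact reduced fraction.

T1 shear: z ← z + 1/2·x: (3, -3, 1) → (3, -3, 5/2)
T2 reflect across x = 0: (3, -3, 5/2) → (-3, -3, 5/2)
T3 scale by (1, 1/2, -2): (-3, -3, 5/2) → (-3, -3/2, -5)
T4 translate by (-1, 6, 2): (-3, -3/2, -5) → (-4, 9/2, -3)
T5 reflect across z = 0: (-4, 9/2, -3) → (-4, 9/2, 3)
T6 reflect across z = 0: (-4, 9/2, 3) → (-4, 9/2, -3)

T(p) = (-4, 9/2, -3)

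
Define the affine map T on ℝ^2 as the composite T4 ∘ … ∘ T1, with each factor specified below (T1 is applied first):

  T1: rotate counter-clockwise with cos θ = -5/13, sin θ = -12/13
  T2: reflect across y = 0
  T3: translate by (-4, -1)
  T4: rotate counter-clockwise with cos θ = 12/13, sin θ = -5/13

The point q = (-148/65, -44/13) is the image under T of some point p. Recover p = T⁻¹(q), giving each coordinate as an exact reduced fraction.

T1 = [-5/13 12/13 0; -12/13 -5/13 0; 0 0 1]
T2·T1 = [-5/13 12/13 0; 12/13 5/13 0; 0 0 1]
T3·…·T1 = [-5/13 12/13 -4; 12/13 5/13 -1; 0 0 1]
T4·…·T1 = [0 1 -53/13; 1 0 8/13; 0 0 1]
det M = -1; M⁻¹ = [0 1 -8/13; 1 0 53/13; 0 0 1]
M⁻¹ · (-148/65, -44/13)ᵀ = (-4, 9/5)ᵀ

p = (-4, 9/5)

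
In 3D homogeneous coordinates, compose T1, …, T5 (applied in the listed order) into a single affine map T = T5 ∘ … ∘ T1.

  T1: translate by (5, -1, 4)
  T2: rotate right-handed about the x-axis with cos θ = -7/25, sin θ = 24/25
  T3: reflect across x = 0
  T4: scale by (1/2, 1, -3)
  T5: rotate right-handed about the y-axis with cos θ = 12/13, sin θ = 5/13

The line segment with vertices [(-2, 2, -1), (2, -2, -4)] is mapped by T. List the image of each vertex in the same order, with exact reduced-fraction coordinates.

T1 translate by (5, -1, 4): (-2, 2, -1) → (3, 1, 3); (2, -2, -4) → (7, -3, 0)
T2 rotate right-handed about the x-axis with cos θ = -7/25, sin θ = 24/25: (3, 1, 3) → (3, -79/25, 3/25); (7, -3, 0) → (7, 21/25, -72/25)
T3 reflect across x = 0: (3, -79/25, 3/25) → (-3, -79/25, 3/25); (7, 21/25, -72/25) → (-7, 21/25, -72/25)
T4 scale by (1/2, 1, -3): (-3, -79/25, 3/25) → (-3/2, -79/25, -9/25); (-7, 21/25, -72/25) → (-7/2, 21/25, 216/25)
T5 rotate right-handed about the y-axis with cos θ = 12/13, sin θ = 5/13: (-3/2, -79/25, -9/25) → (-99/65, -79/25, 159/650); (-7/2, 21/25, 216/25) → (6/65, 21/25, 6059/650)

image vertices: (-99/65, -79/25, 159/650), (6/65, 21/25, 6059/650)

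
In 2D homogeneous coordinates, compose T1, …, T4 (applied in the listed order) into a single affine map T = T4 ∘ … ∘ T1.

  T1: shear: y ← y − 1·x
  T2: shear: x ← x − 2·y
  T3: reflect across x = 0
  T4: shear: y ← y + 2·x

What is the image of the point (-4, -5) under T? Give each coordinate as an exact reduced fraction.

T(p) = (2, 3)

T1 shear: y ← y − 1·x: (-4, -5) → (-4, -1)
T2 shear: x ← x − 2·y: (-4, -1) → (-2, -1)
T3 reflect across x = 0: (-2, -1) → (2, -1)
T4 shear: y ← y + 2·x: (2, -1) → (2, 3)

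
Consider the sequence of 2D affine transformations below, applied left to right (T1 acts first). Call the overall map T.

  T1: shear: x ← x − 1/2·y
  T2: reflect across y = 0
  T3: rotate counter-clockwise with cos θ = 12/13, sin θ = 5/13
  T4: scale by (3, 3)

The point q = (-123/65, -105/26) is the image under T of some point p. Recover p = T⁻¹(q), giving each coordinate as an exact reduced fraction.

T1 = [1 -1/2 0; 0 1 0; 0 0 1]
T2·T1 = [1 -1/2 0; 0 -1 0; 0 0 1]
T3·…·T1 = [12/13 -1/13 0; 5/13 -29/26 0; 0 0 1]
T4·…·T1 = [36/13 -3/13 0; 15/13 -87/26 0; 0 0 1]
det M = -9; M⁻¹ = [29/78 -1/39 0; 5/39 -4/13 0; 0 0 1]
M⁻¹ · (-123/65, -105/26)ᵀ = (-3/5, 1)ᵀ

p = (-3/5, 1)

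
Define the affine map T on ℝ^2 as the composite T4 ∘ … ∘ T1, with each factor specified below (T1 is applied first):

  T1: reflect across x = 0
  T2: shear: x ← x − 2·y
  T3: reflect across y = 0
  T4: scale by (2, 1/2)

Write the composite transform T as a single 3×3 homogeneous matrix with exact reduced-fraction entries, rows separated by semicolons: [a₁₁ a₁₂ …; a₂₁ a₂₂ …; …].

T = [-2 -4 0; 0 -1/2 0; 0 0 1]

T1 = [-1 0 0; 0 1 0; 0 0 1]
T2·T1 = [-1 -2 0; 0 1 0; 0 0 1]
T3·…·T1 = [-1 -2 0; 0 -1 0; 0 0 1]
T4·…·T1 = [-2 -4 0; 0 -1/2 0; 0 0 1]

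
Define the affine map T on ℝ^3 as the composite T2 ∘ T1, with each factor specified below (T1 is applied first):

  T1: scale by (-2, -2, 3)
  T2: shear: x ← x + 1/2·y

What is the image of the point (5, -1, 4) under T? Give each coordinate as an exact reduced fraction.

T1 scale by (-2, -2, 3): (5, -1, 4) → (-10, 2, 12)
T2 shear: x ← x + 1/2·y: (-10, 2, 12) → (-9, 2, 12)

T(p) = (-9, 2, 12)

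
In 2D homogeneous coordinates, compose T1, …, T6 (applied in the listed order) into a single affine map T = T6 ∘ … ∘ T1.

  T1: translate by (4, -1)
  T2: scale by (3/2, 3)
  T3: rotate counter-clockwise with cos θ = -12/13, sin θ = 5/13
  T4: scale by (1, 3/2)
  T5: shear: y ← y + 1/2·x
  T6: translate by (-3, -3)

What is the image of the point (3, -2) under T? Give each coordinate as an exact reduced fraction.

T1 translate by (4, -1): (3, -2) → (7, -3)
T2 scale by (3/2, 3): (7, -3) → (21/2, -9)
T3 rotate counter-clockwise with cos θ = -12/13, sin θ = 5/13: (21/2, -9) → (-81/13, 321/26)
T4 scale by (1, 3/2): (-81/13, 321/26) → (-81/13, 963/52)
T5 shear: y ← y + 1/2·x: (-81/13, 963/52) → (-81/13, 801/52)
T6 translate by (-3, -3): (-81/13, 801/52) → (-120/13, 645/52)

T(p) = (-120/13, 645/52)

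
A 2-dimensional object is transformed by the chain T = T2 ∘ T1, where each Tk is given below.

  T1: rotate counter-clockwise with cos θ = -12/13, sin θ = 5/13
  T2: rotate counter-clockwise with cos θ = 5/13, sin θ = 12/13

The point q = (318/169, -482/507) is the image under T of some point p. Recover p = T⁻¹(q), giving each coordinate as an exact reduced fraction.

T1 = [-12/13 -5/13 0; 5/13 -12/13 0; 0 0 1]
T2·T1 = [-120/169 119/169 0; -119/169 -120/169 0; 0 0 1]
det M = 1; M⁻¹ = [-120/169 -119/169 0; 119/169 -120/169 0; 0 0 1]
M⁻¹ · (318/169, -482/507)ᵀ = (-2/3, 2)ᵀ

p = (-2/3, 2)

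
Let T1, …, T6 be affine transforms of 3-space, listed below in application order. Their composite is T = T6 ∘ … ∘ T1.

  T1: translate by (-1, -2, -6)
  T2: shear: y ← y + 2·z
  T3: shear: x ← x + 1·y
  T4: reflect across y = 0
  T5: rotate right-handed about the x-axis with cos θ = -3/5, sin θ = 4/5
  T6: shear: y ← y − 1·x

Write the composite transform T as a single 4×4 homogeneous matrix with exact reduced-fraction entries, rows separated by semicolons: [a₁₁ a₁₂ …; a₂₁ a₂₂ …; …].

T1 = [1 0 0 -1; 0 1 0 -2; 0 0 1 -6; 0 0 0 1]
T2·T1 = [1 0 0 -1; 0 1 2 -14; 0 0 1 -6; 0 0 0 1]
T3·…·T1 = [1 1 2 -15; 0 1 2 -14; 0 0 1 -6; 0 0 0 1]
T4·…·T1 = [1 1 2 -15; 0 -1 -2 14; 0 0 1 -6; 0 0 0 1]
T5·…·T1 = [1 1 2 -15; 0 3/5 2/5 -18/5; 0 -4/5 -11/5 74/5; 0 0 0 1]
T6·…·T1 = [1 1 2 -15; -1 -2/5 -8/5 57/5; 0 -4/5 -11/5 74/5; 0 0 0 1]

T = [1 1 2 -15; -1 -2/5 -8/5 57/5; 0 -4/5 -11/5 74/5; 0 0 0 1]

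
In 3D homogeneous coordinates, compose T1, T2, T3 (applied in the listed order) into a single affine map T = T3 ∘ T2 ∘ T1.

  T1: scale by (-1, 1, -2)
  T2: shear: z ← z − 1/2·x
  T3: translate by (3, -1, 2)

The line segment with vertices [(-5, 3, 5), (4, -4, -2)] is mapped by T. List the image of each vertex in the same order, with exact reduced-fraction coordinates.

T1 scale by (-1, 1, -2): (-5, 3, 5) → (5, 3, -10); (4, -4, -2) → (-4, -4, 4)
T2 shear: z ← z − 1/2·x: (5, 3, -10) → (5, 3, -25/2); (-4, -4, 4) → (-4, -4, 6)
T3 translate by (3, -1, 2): (5, 3, -25/2) → (8, 2, -21/2); (-4, -4, 6) → (-1, -5, 8)

image vertices: (8, 2, -21/2), (-1, -5, 8)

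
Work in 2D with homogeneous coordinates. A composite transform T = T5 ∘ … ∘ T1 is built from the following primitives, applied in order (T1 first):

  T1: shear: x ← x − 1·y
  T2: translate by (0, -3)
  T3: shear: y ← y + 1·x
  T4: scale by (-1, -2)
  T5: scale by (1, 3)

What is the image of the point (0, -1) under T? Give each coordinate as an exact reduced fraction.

T(p) = (-1, 18)

T1 shear: x ← x − 1·y: (0, -1) → (1, -1)
T2 translate by (0, -3): (1, -1) → (1, -4)
T3 shear: y ← y + 1·x: (1, -4) → (1, -3)
T4 scale by (-1, -2): (1, -3) → (-1, 6)
T5 scale by (1, 3): (-1, 6) → (-1, 18)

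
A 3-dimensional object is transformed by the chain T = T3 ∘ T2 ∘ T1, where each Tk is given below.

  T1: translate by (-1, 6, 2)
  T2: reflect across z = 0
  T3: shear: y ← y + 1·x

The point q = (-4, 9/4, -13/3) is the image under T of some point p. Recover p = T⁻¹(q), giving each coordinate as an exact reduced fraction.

T1 = [1 0 0 -1; 0 1 0 6; 0 0 1 2; 0 0 0 1]
T2·T1 = [1 0 0 -1; 0 1 0 6; 0 0 -1 -2; 0 0 0 1]
T3·…·T1 = [1 0 0 -1; 1 1 0 5; 0 0 -1 -2; 0 0 0 1]
det M = -1; M⁻¹ = [1 0 0 1; -1 1 0 -6; 0 0 -1 -2; 0 0 0 1]
M⁻¹ · (-4, 9/4, -13/3)ᵀ = (-3, 1/4, 7/3)ᵀ

p = (-3, 1/4, 7/3)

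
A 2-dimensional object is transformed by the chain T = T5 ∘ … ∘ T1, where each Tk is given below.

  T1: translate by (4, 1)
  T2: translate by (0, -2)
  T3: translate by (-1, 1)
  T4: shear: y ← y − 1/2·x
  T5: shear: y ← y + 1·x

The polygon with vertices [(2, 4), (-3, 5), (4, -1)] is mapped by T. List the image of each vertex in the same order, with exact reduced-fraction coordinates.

image vertices: (5, 13/2), (0, 5), (7, 5/2)

T1 translate by (4, 1): (2, 4) → (6, 5); (-3, 5) → (1, 6); (4, -1) → (8, 0)
T2 translate by (0, -2): (6, 5) → (6, 3); (1, 6) → (1, 4); (8, 0) → (8, -2)
T3 translate by (-1, 1): (6, 3) → (5, 4); (1, 4) → (0, 5); (8, -2) → (7, -1)
T4 shear: y ← y − 1/2·x: (5, 4) → (5, 3/2); (0, 5) → (0, 5); (7, -1) → (7, -9/2)
T5 shear: y ← y + 1·x: (5, 3/2) → (5, 13/2); (0, 5) → (0, 5); (7, -9/2) → (7, 5/2)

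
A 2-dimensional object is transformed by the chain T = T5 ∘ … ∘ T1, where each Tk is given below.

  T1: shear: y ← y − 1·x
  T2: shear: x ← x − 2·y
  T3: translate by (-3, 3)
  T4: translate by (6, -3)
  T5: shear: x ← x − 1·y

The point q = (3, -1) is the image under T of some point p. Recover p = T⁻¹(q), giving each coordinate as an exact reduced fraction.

p = (-3, -4)

T1 = [1 0 0; -1 1 0; 0 0 1]
T2·T1 = [3 -2 0; -1 1 0; 0 0 1]
T3·…·T1 = [3 -2 -3; -1 1 3; 0 0 1]
T4·…·T1 = [3 -2 3; -1 1 0; 0 0 1]
T5·…·T1 = [4 -3 3; -1 1 0; 0 0 1]
det M = 1; M⁻¹ = [1 3 -3; 1 4 -3; 0 0 1]
M⁻¹ · (3, -1)ᵀ = (-3, -4)ᵀ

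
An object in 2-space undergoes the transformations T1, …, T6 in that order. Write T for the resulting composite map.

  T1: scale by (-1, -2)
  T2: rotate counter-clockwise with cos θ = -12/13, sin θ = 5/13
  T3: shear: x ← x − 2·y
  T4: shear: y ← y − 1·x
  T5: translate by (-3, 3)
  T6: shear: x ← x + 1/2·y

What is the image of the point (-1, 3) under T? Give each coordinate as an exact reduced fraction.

T(p) = (-49/13, 252/13)

T1 scale by (-1, -2): (-1, 3) → (1, -6)
T2 rotate counter-clockwise with cos θ = -12/13, sin θ = 5/13: (1, -6) → (18/13, 77/13)
T3 shear: x ← x − 2·y: (18/13, 77/13) → (-136/13, 77/13)
T4 shear: y ← y − 1·x: (-136/13, 77/13) → (-136/13, 213/13)
T5 translate by (-3, 3): (-136/13, 213/13) → (-175/13, 252/13)
T6 shear: x ← x + 1/2·y: (-175/13, 252/13) → (-49/13, 252/13)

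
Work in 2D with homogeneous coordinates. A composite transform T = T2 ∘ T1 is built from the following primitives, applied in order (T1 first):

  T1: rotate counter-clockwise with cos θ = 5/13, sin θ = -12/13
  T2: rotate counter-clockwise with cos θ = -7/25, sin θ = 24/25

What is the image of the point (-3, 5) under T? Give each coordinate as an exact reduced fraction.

T(p) = (-1779/325, 653/325)

T1 rotate counter-clockwise with cos θ = 5/13, sin θ = -12/13: (-3, 5) → (45/13, 61/13)
T2 rotate counter-clockwise with cos θ = -7/25, sin θ = 24/25: (45/13, 61/13) → (-1779/325, 653/325)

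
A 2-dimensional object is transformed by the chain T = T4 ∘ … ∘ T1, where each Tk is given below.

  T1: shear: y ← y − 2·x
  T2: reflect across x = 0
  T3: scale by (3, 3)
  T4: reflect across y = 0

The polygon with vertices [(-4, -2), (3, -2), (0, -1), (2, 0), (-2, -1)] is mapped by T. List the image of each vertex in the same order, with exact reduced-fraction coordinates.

image vertices: (12, -18), (-9, 24), (0, 3), (-6, 12), (6, -9)

T1 shear: y ← y − 2·x: (-4, -2) → (-4, 6); (3, -2) → (3, -8); (0, -1) → (0, -1); (2, 0) → (2, -4); (-2, -1) → (-2, 3)
T2 reflect across x = 0: (-4, 6) → (4, 6); (3, -8) → (-3, -8); (0, -1) → (0, -1); (2, -4) → (-2, -4); (-2, 3) → (2, 3)
T3 scale by (3, 3): (4, 6) → (12, 18); (-3, -8) → (-9, -24); (0, -1) → (0, -3); (-2, -4) → (-6, -12); (2, 3) → (6, 9)
T4 reflect across y = 0: (12, 18) → (12, -18); (-9, -24) → (-9, 24); (0, -3) → (0, 3); (-6, -12) → (-6, 12); (6, 9) → (6, -9)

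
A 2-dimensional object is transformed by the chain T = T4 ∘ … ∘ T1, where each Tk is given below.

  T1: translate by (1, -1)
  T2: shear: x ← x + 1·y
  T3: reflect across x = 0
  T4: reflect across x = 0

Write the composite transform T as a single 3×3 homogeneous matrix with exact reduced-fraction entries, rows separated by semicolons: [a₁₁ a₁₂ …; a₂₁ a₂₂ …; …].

T = [1 1 0; 0 1 -1; 0 0 1]

T1 = [1 0 1; 0 1 -1; 0 0 1]
T2·T1 = [1 1 0; 0 1 -1; 0 0 1]
T3·…·T1 = [-1 -1 0; 0 1 -1; 0 0 1]
T4·…·T1 = [1 1 0; 0 1 -1; 0 0 1]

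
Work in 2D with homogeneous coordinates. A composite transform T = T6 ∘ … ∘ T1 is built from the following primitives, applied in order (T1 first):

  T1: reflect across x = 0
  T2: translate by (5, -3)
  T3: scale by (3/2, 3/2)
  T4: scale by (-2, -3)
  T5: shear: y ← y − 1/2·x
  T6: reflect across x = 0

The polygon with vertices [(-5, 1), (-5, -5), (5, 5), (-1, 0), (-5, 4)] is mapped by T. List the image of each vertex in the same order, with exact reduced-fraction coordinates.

T1 reflect across x = 0: (-5, 1) → (5, 1); (-5, -5) → (5, -5); (5, 5) → (-5, 5); (-1, 0) → (1, 0); (-5, 4) → (5, 4)
T2 translate by (5, -3): (5, 1) → (10, -2); (5, -5) → (10, -8); (-5, 5) → (0, 2); (1, 0) → (6, -3); (5, 4) → (10, 1)
T3 scale by (3/2, 3/2): (10, -2) → (15, -3); (10, -8) → (15, -12); (0, 2) → (0, 3); (6, -3) → (9, -9/2); (10, 1) → (15, 3/2)
T4 scale by (-2, -3): (15, -3) → (-30, 9); (15, -12) → (-30, 36); (0, 3) → (0, -9); (9, -9/2) → (-18, 27/2); (15, 3/2) → (-30, -9/2)
T5 shear: y ← y − 1/2·x: (-30, 9) → (-30, 24); (-30, 36) → (-30, 51); (0, -9) → (0, -9); (-18, 27/2) → (-18, 45/2); (-30, -9/2) → (-30, 21/2)
T6 reflect across x = 0: (-30, 24) → (30, 24); (-30, 51) → (30, 51); (0, -9) → (0, -9); (-18, 45/2) → (18, 45/2); (-30, 21/2) → (30, 21/2)

image vertices: (30, 24), (30, 51), (0, -9), (18, 45/2), (30, 21/2)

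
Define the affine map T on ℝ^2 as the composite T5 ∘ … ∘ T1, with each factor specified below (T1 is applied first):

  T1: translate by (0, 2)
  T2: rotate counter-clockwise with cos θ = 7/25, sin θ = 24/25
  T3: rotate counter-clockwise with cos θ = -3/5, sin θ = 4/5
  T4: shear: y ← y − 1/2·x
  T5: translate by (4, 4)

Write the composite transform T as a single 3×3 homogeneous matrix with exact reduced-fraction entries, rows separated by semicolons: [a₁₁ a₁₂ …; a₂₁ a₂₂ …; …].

T = [-117/125 44/125 588/125; 29/250 -139/125 222/125; 0 0 1]

T1 = [1 0 0; 0 1 2; 0 0 1]
T2·T1 = [7/25 -24/25 -48/25; 24/25 7/25 14/25; 0 0 1]
T3·…·T1 = [-117/125 44/125 88/125; -44/125 -117/125 -234/125; 0 0 1]
T4·…·T1 = [-117/125 44/125 88/125; 29/250 -139/125 -278/125; 0 0 1]
T5·…·T1 = [-117/125 44/125 588/125; 29/250 -139/125 222/125; 0 0 1]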